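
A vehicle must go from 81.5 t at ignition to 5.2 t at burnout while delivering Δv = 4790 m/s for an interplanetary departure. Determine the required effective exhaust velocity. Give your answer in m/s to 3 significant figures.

v_e ≈ 1740 m/s

ln(m₀/m_f) = ln(81500/5200) = ln(15.67) = 2.7519.
v_e = Δv / ln(m₀/m_f) = 4790 / 2.7519 = 1740.6 m/s.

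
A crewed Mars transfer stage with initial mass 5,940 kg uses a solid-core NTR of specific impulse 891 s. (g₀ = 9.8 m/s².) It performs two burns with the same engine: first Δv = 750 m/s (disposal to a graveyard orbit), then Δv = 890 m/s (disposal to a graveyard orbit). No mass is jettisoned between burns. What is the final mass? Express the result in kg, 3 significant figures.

final mass ≈ 4920 kg

v_e = Isp · g₀ = 891 × 9.8 = 8731.8 m/s.
After the first burn: m = 5940 × exp(−750/8731.8) = 5940 × 0.91769 = 5,451.08 kg.
After the second burn: m = 5,451.08 × exp(−890/8731.8) = 5,451.08 × 0.90310 = 4,922.87 kg.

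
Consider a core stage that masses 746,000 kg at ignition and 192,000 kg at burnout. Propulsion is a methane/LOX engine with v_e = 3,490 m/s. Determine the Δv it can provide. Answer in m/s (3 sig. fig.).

Δv ≈ 4740 m/s

From the ideal rocket equation, Δv = v_e · ln(m₀/m_f) = 3490.0 × ln(3.885) = 3490.0 × 1.3572 ≈ 4736.7 m/s.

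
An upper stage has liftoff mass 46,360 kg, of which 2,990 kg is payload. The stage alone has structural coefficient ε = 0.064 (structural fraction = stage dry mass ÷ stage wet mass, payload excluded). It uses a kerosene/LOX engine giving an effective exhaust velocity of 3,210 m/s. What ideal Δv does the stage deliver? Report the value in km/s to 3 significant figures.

Stage wet mass = m₀ − payload = 46,360 − 2,990 = 43,370 kg.
Stage dry mass = ε × stage wet mass = 0.064 × 43,370 = 2,775.68 kg.
Burnout mass m_f = stage dry + payload = 2,775.68 + 2,990 = 5,765.68 kg.
By the Tsiolkovsky rocket equation, Δv = v_e · ln(46,360/5,765.68) = 3210.0 × ln(8.041) = 3210.0 × 2.0845 ≈ 6691 m/s.

Δv ≈ 6.69 km/s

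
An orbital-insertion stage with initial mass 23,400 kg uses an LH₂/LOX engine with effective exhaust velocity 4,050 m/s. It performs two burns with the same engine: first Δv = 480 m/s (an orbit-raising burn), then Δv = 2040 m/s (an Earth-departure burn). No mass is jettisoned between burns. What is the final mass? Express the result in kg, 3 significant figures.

final mass ≈ 12600 kg

After the first burn: m = 23400 × exp(−480/4050.0) = 23400 × 0.88824 = 20,784.8 kg.
After the second burn: m = 20,784.8 × exp(−2040/4050.0) = 20,784.8 × 0.60429 = 12,560 kg.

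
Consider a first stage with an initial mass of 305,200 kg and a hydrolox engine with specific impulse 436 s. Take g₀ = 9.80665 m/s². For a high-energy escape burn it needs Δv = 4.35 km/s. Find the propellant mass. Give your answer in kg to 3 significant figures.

propellant mass ≈ 195000 kg

v_e = Isp · g₀ = 436 × 9.80665 = 4275.7 m/s.
By the Tsiolkovsky rocket equation, m₀/m_f = exp(Δv / v_e) = exp(4350 / 4275.7) = exp(1.0174) = 2.7659.
m_f = 305,200 / 2.7659 = 110,344 kg, so propellant = m₀ − m_f = 305,200 − 110,344 = 194,856 kg.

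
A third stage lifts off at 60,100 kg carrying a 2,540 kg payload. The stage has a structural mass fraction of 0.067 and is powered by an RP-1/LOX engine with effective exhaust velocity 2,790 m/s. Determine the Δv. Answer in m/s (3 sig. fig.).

Stage wet mass = m₀ − payload = 60,100 − 2,540 = 57,560 kg.
Stage dry mass = ε × stage wet mass = 0.067 × 57,560 = 3,856.52 kg.
Burnout mass m_f = stage dry + payload = 3,856.52 + 2,540 = 6,396.52 kg.
Rocket equation: Δv = v_e · ln(60,100/6,396.52) = 2790.0 × ln(9.396) = 2790.0 × 2.2403 ≈ 6250 m/s.

Δv ≈ 6250 m/s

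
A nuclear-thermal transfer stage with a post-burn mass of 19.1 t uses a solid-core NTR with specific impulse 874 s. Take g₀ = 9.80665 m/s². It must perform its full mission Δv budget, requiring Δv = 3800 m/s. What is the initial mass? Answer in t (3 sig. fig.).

initial mass ≈ 29.8 t

v_e = Isp · g₀ = 874 × 9.80665 = 8571.0 m/s.
Rocket equation: m₀/m_f = exp(Δv / v_e) = exp(3800 / 8571.0) = exp(0.4434) = 1.5579.
m₀ = m_f × 1.5579 = 19.1 × 1.5579 = 29.7559 t.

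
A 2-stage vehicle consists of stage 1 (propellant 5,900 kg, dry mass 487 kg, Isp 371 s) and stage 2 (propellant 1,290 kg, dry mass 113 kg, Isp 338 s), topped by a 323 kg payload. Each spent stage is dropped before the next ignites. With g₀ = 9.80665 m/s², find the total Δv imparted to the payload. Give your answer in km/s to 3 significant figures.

Δv ≈ 9.29 km/s

Ignition mass of stage 1 = 5,900+487 + 1,290+113 + 323 = 8,113 kg.
Stage 1: m₀ = 8,113 kg, m_f = 8,113 − 5,900 = 2,213 kg; Δv = 371×9.80665×ln(3.666) = 3638.3×1.2991 ≈ 4727 m/s.
Stage 2: m₀ = 1,726 kg, m_f = 1,726 − 1,290 = 436 kg; Δv = 338×9.80665×ln(3.959) = 3314.6×1.3759 ≈ 4561 m/s.
Total Δv = 4727 + 4561 = 9288 m/s.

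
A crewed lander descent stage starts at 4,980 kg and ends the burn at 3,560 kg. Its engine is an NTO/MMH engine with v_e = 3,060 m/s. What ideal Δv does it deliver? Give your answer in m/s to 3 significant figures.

Δv ≈ 1030 m/s

Δv = v_e · ln(m₀/m_f) = 3060.0 × ln(1.399) = 3060.0 × 0.3357 ≈ 1027.1 m/s.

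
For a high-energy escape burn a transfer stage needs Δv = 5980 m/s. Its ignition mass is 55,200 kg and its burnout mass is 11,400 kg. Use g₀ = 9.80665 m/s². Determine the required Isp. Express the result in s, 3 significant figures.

ln(m₀/m_f) = ln(55200/11400) = ln(4.842) = 1.5773.
Using Δv = v_e ln(m₀/m_f): v_e = Δv / ln(m₀/m_f) = 5980 / 1.5773 = 3791.2 m/s.
Isp = v_e / g₀ = 3791.2 / 9.80665 = 386.6 s.

Isp ≈ 387 s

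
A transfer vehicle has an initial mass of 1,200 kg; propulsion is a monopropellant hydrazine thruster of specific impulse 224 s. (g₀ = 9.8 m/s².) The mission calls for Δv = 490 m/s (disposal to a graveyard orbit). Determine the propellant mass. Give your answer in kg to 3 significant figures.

propellant mass ≈ 240 kg

v_e = Isp · g₀ = 224 × 9.8 = 2195.2 m/s.
By the Tsiolkovsky rocket equation, m₀/m_f = exp(Δv / v_e) = exp(490 / 2195.2) = exp(0.2232) = 1.2501.
m_f = 1,200 / 1.2501 = 959.923 kg, so propellant = m₀ − m_f = 1,200 − 959.923 = 240.077 kg.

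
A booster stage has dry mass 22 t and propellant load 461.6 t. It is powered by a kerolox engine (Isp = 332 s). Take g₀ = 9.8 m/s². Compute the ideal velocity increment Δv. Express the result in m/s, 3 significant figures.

v_e = Isp · g₀ = 332 × 9.8 = 3253.6 m/s.
m₀ = m_dry + m_prop = 22 + 461.6 = 483.6 t.
From the ideal rocket equation, Δv = v_e · ln(m₀/m_f) = 3253.6 × ln(21.98) = 3253.6 × 3.0902 ≈ 10054.3 m/s.

Δv ≈ 10100 m/s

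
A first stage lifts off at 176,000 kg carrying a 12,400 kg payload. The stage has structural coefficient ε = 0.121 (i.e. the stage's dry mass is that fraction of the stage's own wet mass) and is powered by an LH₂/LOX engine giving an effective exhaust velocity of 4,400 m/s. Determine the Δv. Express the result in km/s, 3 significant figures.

Stage wet mass = m₀ − payload = 176,000 − 12,400 = 163,600 kg.
Stage dry mass = ε × stage wet mass = 0.121 × 163,600 = 19,795.6 kg.
Burnout mass m_f = stage dry + payload = 19,795.6 + 12,400 = 32,195.6 kg.
Rocket equation: Δv = v_e · ln(176,000/32,195.6) = 4400.0 × ln(5.467) = 4400.0 × 1.6987 ≈ 7474 m/s.

Δv ≈ 7.47 km/s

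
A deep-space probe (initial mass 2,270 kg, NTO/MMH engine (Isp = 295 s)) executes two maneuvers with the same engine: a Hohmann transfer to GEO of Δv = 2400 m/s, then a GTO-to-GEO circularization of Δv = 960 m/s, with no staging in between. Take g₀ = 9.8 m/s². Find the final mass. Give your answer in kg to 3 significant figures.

v_e = Isp · g₀ = 295 × 9.8 = 2891.0 m/s.
After the first burn: m = 2270 × exp(−2400/2891.0) = 2270 × 0.43598 = 989.675 kg.
After the second burn: m = 989.675 × exp(−960/2891.0) = 989.675 × 0.71744 = 710.032 kg.

final mass ≈ 710 kg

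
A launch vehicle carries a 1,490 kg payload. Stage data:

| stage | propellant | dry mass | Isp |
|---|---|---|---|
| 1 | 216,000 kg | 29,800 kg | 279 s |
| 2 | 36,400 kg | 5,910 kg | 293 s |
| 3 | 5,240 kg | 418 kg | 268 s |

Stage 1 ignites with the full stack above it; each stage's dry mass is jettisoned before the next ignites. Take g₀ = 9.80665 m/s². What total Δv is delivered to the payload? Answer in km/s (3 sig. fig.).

Ignition mass of stage 1 = 216,000+29,800 + 36,400+5,910 + 5,240+418 + 1,490 = 295,258 kg.
Stage 1: m₀ = 295,258 kg, m_f = 295,258 − 216,000 = 79,258 kg; Δv = 279×9.80665×ln(3.725) = 2736.1×1.3151 ≈ 3598 m/s.
Stage 2: m₀ = 49,458 kg, m_f = 49,458 − 36,400 = 13,058 kg; Δv = 293×9.80665×ln(3.788) = 2873.3×1.3317 ≈ 3827 m/s.
Stage 3: m₀ = 7,148 kg, m_f = 7,148 − 5,240 = 1,908 kg; Δv = 268×9.80665×ln(3.746) = 2628.2×1.3208 ≈ 3471 m/s.
Total Δv = 3598 + 3827 + 3471 = 10896 m/s.

Δv ≈ 10.9 km/s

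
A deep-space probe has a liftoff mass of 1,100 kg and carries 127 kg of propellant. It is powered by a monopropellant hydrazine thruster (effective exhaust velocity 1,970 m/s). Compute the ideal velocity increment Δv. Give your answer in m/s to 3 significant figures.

Δv ≈ 242 m/s

m_f = m₀ − m_prop = 1,100 − 127 = 973 kg.
Δv = v_e · ln(m₀/m_f) = 1970.0 × ln(1.131) = 1970.0 × 0.1227 ≈ 241.7 m/s.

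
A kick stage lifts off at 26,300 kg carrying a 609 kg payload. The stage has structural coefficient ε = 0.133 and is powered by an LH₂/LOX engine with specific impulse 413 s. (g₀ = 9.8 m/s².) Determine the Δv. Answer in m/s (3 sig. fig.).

Δv ≈ 7600 m/s

Stage wet mass = m₀ − payload = 26,300 − 609 = 25,691 kg.
Stage dry mass = ε × stage wet mass = 0.133 × 25,691 = 3,416.9 kg.
Burnout mass m_f = stage dry + payload = 3,416.9 + 609 = 4,025.9 kg.
v_e = Isp · g₀ = 413 × 9.8 = 4047.4 m/s.
Δv = v_e · ln(26,300/4,025.9) = 4047.4 × ln(6.533) = 4047.4 × 1.8768 ≈ 7596 m/s.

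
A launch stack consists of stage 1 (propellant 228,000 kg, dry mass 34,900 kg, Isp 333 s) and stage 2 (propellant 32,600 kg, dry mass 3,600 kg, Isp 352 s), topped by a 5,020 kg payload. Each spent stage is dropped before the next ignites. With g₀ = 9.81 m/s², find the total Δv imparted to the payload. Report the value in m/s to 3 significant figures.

Δv ≈ 9930 m/s

Ignition mass of stage 1 = 228,000+34,900 + 32,600+3,600 + 5,020 = 304,120 kg.
Stage 1: m₀ = 304,120 kg, m_f = 304,120 − 228,000 = 76,120 kg; Δv = 333×9.81×ln(3.995) = 3266.7×1.3851 ≈ 4525 m/s.
Stage 2: m₀ = 41,220 kg, m_f = 41,220 − 32,600 = 8,620 kg; Δv = 352×9.81×ln(4.782) = 3453.1×1.5648 ≈ 5404 m/s.
Total Δv = 4525 + 5404 = 9929 m/s.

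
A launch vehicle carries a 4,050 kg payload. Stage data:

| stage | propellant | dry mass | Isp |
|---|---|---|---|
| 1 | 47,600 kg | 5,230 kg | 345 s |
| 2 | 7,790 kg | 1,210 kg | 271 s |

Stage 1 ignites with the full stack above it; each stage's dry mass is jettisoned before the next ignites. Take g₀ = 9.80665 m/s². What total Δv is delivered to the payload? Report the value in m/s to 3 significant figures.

Ignition mass of stage 1 = 47,600+5,230 + 7,790+1,210 + 4,050 = 65,880 kg.
Stage 1: m₀ = 65,880 kg, m_f = 65,880 − 47,600 = 18,280 kg; Δv = 345×9.80665×ln(3.604) = 3383.3×1.2820 ≈ 4337 m/s.
Stage 2: m₀ = 13,050 kg, m_f = 13,050 − 7,790 = 5,260 kg; Δv = 271×9.80665×ln(2.481) = 2657.6×0.9087 ≈ 2415 m/s.
Total Δv = 4337 + 2415 = 6752 m/s.

Δv ≈ 6750 m/s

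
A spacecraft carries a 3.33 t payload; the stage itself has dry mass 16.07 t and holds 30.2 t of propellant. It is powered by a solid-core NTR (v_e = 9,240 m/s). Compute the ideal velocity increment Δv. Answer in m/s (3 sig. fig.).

Δv ≈ 8670 m/s

m₀ = payload + dry + propellant = 3.33 + 16.07 + 30.2 = 49.6 t.
m_f = payload + dry = 3.33 + 16.07 = 19.4 t.
By the Tsiolkovsky rocket equation, Δv = v_e · ln(m₀/m_f) = 9240.0 × ln(2.557) = 9240.0 × 0.9387 ≈ 8673.8 m/s.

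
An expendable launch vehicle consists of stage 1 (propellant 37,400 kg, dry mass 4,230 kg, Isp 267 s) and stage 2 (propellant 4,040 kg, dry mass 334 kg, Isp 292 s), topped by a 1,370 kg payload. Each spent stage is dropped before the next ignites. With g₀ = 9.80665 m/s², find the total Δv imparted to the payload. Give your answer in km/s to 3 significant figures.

Ignition mass of stage 1 = 37,400+4,230 + 4,040+334 + 1,370 = 47,374 kg.
Stage 1: m₀ = 47,374 kg, m_f = 47,374 − 37,400 = 9,974 kg; Δv = 267×9.80665×ln(4.75) = 2618.4×1.5581 ≈ 4080 m/s.
Stage 2: m₀ = 5,744 kg, m_f = 5,744 − 4,040 = 1,704 kg; Δv = 292×9.80665×ln(3.371) = 2863.5×1.2152 ≈ 3480 m/s.
Total Δv = 4080 + 3480 = 7560 m/s.

Δv ≈ 7.56 km/s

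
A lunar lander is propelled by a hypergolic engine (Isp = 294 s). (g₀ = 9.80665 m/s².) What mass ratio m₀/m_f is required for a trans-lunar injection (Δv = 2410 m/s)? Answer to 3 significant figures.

v_e = Isp · g₀ = 294 × 9.80665 = 2883.2 m/s.
m₀/m_f = exp(Δv / v_e) = exp(2410 / 2883.2) = exp(0.8359) = 2.3069.

mass ratio ≈ 2.31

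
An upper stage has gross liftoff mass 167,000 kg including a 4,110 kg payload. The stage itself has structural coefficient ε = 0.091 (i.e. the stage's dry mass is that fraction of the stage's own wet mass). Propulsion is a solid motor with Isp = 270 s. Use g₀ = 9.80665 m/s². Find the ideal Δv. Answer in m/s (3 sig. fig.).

Δv ≈ 5760 m/s

Stage wet mass = m₀ − payload = 167,000 − 4,110 = 162,890 kg.
Stage dry mass = ε × stage wet mass = 0.091 × 162,890 = 14,823 kg.
Burnout mass m_f = stage dry + payload = 14,823 + 4,110 = 18,933 kg.
v_e = Isp · g₀ = 270 × 9.80665 = 2647.8 m/s.
Δv = v_e · ln(167,000/18,933) = 2647.8 × ln(8.821) = 2647.8 × 2.1771 ≈ 5764 m/s.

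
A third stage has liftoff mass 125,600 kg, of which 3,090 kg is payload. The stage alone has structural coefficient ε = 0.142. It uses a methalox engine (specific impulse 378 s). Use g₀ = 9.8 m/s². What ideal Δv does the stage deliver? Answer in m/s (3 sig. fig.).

Δv ≈ 6720 m/s

Stage wet mass = m₀ − payload = 125,600 − 3,090 = 122,510 kg.
Stage dry mass = ε × stage wet mass = 0.142 × 122,510 = 17,396.4 kg.
Burnout mass m_f = stage dry + payload = 17,396.4 + 3,090 = 20,486.4 kg.
v_e = Isp · g₀ = 378 × 9.8 = 3704.4 m/s.
Δv = v_e · ln(125,600/20,486.4) = 3704.4 × ln(6.131) = 3704.4 × 1.8133 ≈ 6717 m/s.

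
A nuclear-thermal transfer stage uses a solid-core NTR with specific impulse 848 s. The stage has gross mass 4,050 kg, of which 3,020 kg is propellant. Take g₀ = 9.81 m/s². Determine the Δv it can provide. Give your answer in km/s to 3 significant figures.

v_e = Isp · g₀ = 848 × 9.81 = 8318.9 m/s.
m_f = m₀ − m_prop = 4,050 − 3,020 = 1,030 kg.
Δv = v_e · ln(m₀/m_f) = 8318.9 × ln(3.932) = 8318.9 × 1.3692 ≈ 11389.9 m/s.

Δv ≈ 11.4 km/s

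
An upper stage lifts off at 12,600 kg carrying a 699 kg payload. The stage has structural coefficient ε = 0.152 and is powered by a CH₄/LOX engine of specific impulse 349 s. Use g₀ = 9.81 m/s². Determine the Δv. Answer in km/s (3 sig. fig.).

Stage wet mass = m₀ − payload = 12,600 − 699 = 11,901 kg.
Stage dry mass = ε × stage wet mass = 0.152 × 11,901 = 1,808.95 kg.
Burnout mass m_f = stage dry + payload = 1,808.95 + 699 = 2,507.95 kg.
v_e = Isp · g₀ = 349 × 9.81 = 3423.7 m/s.
From the ideal rocket equation, Δv = v_e · ln(12,600/2,507.95) = 3423.7 × ln(5.024) = 3423.7 × 1.6142 ≈ 5527 m/s.

Δv ≈ 5.53 km/s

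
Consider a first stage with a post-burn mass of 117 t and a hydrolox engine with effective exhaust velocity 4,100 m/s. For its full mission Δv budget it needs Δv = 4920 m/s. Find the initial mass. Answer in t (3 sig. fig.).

m₀/m_f = exp(Δv / v_e) = exp(4920 / 4100.0) = exp(1.2000) = 3.3201.
m₀ = m_f × 3.3201 = 117 × 3.3201 = 388.452 t.

initial mass ≈ 388 t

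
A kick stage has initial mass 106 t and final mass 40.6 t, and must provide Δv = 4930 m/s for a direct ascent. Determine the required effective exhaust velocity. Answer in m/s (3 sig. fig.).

v_e ≈ 5140 m/s

ln(m₀/m_f) = ln(106000/40600) = ln(2.611) = 0.9597.
v_e = Δv / ln(m₀/m_f) = 4930 / 0.9597 = 5137.2 m/s.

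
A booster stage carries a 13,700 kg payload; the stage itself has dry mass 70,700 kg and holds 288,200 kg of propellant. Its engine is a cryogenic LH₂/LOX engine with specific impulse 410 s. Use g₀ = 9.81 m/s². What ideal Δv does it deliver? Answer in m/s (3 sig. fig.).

Δv ≈ 5970 m/s

v_e = Isp · g₀ = 410 × 9.81 = 4022.1 m/s.
m₀ = payload + dry + propellant = 13,700 + 70,700 + 288,200 = 372,600 kg.
m_f = payload + dry = 13,700 + 70,700 = 84,400 kg.
By the Tsiolkovsky rocket equation, Δv = v_e · ln(m₀/m_f) = 4022.1 × ln(4.415) = 4022.1 × 1.4849 ≈ 5972.6 m/s.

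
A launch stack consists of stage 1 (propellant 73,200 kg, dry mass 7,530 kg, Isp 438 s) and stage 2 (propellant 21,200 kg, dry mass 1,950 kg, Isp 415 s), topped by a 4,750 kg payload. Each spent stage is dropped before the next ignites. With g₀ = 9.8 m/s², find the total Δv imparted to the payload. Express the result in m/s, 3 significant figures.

Ignition mass of stage 1 = 73,200+7,530 + 21,200+1,950 + 4,750 = 108,630 kg.
Stage 1: m₀ = 108,630 kg, m_f = 108,630 − 73,200 = 35,430 kg; Δv = 438×9.8×ln(3.066) = 4292.4×1.1204 ≈ 4809 m/s.
Stage 2: m₀ = 27,900 kg, m_f = 27,900 − 21,200 = 6,700 kg; Δv = 415×9.8×ln(4.164) = 4067.0×1.4265 ≈ 5802 m/s.
Total Δv = 4809 + 5802 = 10611 m/s.

Δv ≈ 10600 m/s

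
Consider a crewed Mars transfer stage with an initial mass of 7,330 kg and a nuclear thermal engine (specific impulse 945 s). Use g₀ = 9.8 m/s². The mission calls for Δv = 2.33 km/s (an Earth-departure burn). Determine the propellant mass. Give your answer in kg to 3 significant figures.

v_e = Isp · g₀ = 945 × 9.8 = 9261.0 m/s.
Using Δv = v_e ln(m₀/m_f): m₀/m_f = exp(Δv / v_e) = exp(2330 / 9261.0) = exp(0.2516) = 1.2861.
m_f = 7,330 / 1.2861 = 5,699.4 kg, so propellant = m₀ − m_f = 7,330 − 5,699.4 = 1,630.6 kg.

propellant mass ≈ 1630 kg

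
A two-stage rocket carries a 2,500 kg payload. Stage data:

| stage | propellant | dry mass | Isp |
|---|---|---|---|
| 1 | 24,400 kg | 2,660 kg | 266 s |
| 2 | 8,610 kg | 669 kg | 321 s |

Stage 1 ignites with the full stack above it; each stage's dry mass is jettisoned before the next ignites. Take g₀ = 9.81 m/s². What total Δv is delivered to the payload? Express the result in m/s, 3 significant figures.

Δv ≈ 6720 m/s

Ignition mass of stage 1 = 24,400+2,660 + 8,610+669 + 2,500 = 38,839 kg.
Stage 1: m₀ = 38,839 kg, m_f = 38,839 − 24,400 = 14,439 kg; Δv = 266×9.81×ln(2.69) = 2609.5×0.9895 ≈ 2582 m/s.
Stage 2: m₀ = 11,779 kg, m_f = 11,779 − 8,610 = 3,169 kg; Δv = 321×9.81×ln(3.717) = 3149.0×1.3129 ≈ 4134 m/s.
Total Δv = 2582 + 4134 = 6716 m/s.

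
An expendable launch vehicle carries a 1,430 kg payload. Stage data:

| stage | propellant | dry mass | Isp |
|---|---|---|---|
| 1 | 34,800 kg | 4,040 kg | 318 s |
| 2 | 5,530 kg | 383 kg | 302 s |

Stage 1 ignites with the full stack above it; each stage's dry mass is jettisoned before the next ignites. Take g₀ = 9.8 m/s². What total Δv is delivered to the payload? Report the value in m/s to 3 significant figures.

Ignition mass of stage 1 = 34,800+4,040 + 5,530+383 + 1,430 = 46,183 kg.
Stage 1: m₀ = 46,183 kg, m_f = 46,183 − 34,800 = 11,383 kg; Δv = 318×9.8×ln(4.057) = 3116.4×1.4005 ≈ 4364 m/s.
Stage 2: m₀ = 7,343 kg, m_f = 7,343 − 5,530 = 1,813 kg; Δv = 302×9.8×ln(4.05) = 2959.6×1.3988 ≈ 4140 m/s.
Total Δv = 4364 + 4140 = 8504 m/s.

Δv ≈ 8500 m/s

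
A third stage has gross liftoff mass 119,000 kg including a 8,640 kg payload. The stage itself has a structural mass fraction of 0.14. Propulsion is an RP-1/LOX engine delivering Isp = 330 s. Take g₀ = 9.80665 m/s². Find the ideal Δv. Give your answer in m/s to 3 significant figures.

Stage wet mass = m₀ − payload = 119,000 − 8,640 = 110,360 kg.
Stage dry mass = ε × stage wet mass = 0.14 × 110,360 = 15,450.4 kg.
Burnout mass m_f = stage dry + payload = 15,450.4 + 8,640 = 24,090.4 kg.
v_e = Isp · g₀ = 330 × 9.80665 = 3236.2 m/s.
From the ideal rocket equation, Δv = v_e · ln(119,000/24,090.4) = 3236.2 × ln(4.94) = 3236.2 × 1.5973 ≈ 5169 m/s.

Δv ≈ 5170 m/s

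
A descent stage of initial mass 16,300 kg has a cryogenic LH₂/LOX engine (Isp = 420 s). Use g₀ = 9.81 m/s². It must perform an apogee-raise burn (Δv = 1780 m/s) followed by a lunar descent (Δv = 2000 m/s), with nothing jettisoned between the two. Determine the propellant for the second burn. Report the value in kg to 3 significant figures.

propellant for the second burn ≈ 4070 kg

v_e = Isp · g₀ = 420 × 9.81 = 4120.2 m/s.
After the first burn: m = 16300 × exp(−1780/4120.2) = 16300 × 0.64920 = 10,582 kg.
After the second burn: m = 10,582 × exp(−2000/4120.2) = 10,582 × 0.61544 = 6,512.59 kg.
Second-burn propellant = 10,582 − 6,512.59 = 4,069.41 kg.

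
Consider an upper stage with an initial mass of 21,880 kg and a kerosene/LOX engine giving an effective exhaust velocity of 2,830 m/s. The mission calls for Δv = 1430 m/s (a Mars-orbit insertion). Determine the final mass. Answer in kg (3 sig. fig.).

final mass ≈ 13200 kg

m₀/m_f = exp(Δv / v_e) = exp(1430 / 2830.0) = exp(0.5053) = 1.6575.
m_f = m₀ / 1.6575 = 21,880 / 1.6575 = 13,200.6 kg.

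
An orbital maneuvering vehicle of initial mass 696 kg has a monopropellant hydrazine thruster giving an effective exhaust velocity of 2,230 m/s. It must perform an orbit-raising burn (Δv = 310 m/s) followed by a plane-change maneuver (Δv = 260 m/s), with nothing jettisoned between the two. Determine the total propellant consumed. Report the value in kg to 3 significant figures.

total propellant consumed ≈ 157 kg

After the first burn: m = 696 × exp(−310/2230.0) = 696 × 0.87022 = 605.673 kg.
After the second burn: m = 605.673 × exp(−260/2230.0) = 605.673 × 0.88995 = 539.019 kg.
Total propellant = m₀ − m_final = 696 − 539.019 = 156.981 kg.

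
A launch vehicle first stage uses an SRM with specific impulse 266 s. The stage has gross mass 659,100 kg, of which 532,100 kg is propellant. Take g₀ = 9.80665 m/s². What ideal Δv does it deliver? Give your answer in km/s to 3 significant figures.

Δv ≈ 4.30 km/s

v_e = Isp · g₀ = 266 × 9.80665 = 2608.6 m/s.
m_f = m₀ − m_prop = 659,100 − 532,100 = 127,000 kg.
Δv = v_e · ln(m₀/m_f) = 2608.6 × ln(5.19) = 2608.6 × 1.6467 ≈ 4295.5 m/s.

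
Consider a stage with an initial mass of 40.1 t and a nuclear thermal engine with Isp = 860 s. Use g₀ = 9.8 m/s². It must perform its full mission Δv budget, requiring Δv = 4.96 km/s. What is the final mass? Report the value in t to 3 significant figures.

v_e = Isp · g₀ = 860 × 9.8 = 8428.0 m/s.
From the ideal rocket equation, m₀/m_f = exp(Δv / v_e) = exp(4960 / 8428.0) = exp(0.5885) = 1.8013.
m_f = m₀ / 1.8013 = 40.1 / 1.8013 = 22.2617 t.

final mass ≈ 22.3 t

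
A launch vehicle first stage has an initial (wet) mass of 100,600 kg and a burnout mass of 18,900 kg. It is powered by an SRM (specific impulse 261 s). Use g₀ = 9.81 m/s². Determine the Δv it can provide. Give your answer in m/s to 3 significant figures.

v_e = Isp · g₀ = 261 × 9.81 = 2560.4 m/s.
Δv = v_e · ln(m₀/m_f) = 2560.4 × ln(5.323) = 2560.4 × 1.6720 ≈ 4281.0 m/s.

Δv ≈ 4280 m/s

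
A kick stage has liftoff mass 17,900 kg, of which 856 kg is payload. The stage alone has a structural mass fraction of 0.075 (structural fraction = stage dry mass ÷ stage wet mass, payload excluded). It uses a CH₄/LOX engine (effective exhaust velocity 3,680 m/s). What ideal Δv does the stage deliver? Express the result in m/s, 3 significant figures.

Δv ≈ 7830 m/s

Stage wet mass = m₀ − payload = 17,900 − 856 = 17,044 kg.
Stage dry mass = ε × stage wet mass = 0.075 × 17,044 = 1,278.3 kg.
Burnout mass m_f = stage dry + payload = 1,278.3 + 856 = 2,134.3 kg.
From the ideal rocket equation, Δv = v_e · ln(17,900/2,134.3) = 3680.0 × ln(8.387) = 3680.0 × 2.1267 ≈ 7826 m/s.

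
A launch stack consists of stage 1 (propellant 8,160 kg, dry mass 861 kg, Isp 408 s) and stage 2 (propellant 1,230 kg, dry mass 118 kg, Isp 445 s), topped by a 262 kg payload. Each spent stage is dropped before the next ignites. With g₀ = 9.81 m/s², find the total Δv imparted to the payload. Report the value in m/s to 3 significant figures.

Δv ≈ 12100 m/s

Ignition mass of stage 1 = 8,160+861 + 1,230+118 + 262 = 10,631 kg.
Stage 1: m₀ = 10,631 kg, m_f = 10,631 − 8,160 = 2,471 kg; Δv = 408×9.81×ln(4.302) = 4002.5×1.4592 ≈ 5840 m/s.
Stage 2: m₀ = 1,610 kg, m_f = 1,610 − 1,230 = 380 kg; Δv = 445×9.81×ln(4.237) = 4365.4×1.4438 ≈ 6303 m/s.
Total Δv = 5840 + 6303 = 12143 m/s.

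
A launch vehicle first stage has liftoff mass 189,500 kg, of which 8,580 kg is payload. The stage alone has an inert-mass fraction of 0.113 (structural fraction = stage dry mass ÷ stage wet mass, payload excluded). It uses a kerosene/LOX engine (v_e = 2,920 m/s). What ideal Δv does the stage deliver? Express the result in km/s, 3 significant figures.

Stage wet mass = m₀ − payload = 189,500 − 8,580 = 180,920 kg.
Stage dry mass = ε × stage wet mass = 0.113 × 180,920 = 20,444 kg.
Burnout mass m_f = stage dry + payload = 20,444 + 8,580 = 29,024 kg.
Δv = v_e · ln(189,500/29,024) = 2920.0 × ln(6.529) = 2920.0 × 1.8763 ≈ 5479 m/s.

Δv ≈ 5.48 km/s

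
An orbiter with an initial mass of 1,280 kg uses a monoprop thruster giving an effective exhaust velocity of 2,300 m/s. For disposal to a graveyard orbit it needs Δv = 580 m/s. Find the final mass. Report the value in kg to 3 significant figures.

final mass ≈ 995 kg

m₀/m_f = exp(Δv / v_e) = exp(580 / 2300.0) = exp(0.2522) = 1.2868.
m_f = m₀ / 1.2868 = 1,280 / 1.2868 = 994.716 kg.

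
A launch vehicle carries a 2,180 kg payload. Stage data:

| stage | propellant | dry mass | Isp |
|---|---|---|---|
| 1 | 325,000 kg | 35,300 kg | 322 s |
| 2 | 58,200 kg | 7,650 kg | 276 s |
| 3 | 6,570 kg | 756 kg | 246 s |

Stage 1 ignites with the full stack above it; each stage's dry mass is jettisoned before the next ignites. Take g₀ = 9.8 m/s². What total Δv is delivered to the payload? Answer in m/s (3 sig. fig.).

Δv ≈ 11200 m/s

Ignition mass of stage 1 = 325,000+35,300 + 58,200+7,650 + 6,570+756 + 2,180 = 435,656 kg.
Stage 1: m₀ = 435,656 kg, m_f = 435,656 − 325,000 = 110,656 kg; Δv = 322×9.8×ln(3.937) = 3155.6×1.3704 ≈ 4325 m/s.
Stage 2: m₀ = 75,356 kg, m_f = 75,356 − 58,200 = 17,156 kg; Δv = 276×9.8×ln(4.392) = 2704.8×1.4799 ≈ 4003 m/s.
Stage 3: m₀ = 9,506 kg, m_f = 9,506 − 6,570 = 2,936 kg; Δv = 246×9.8×ln(3.238) = 2410.8×1.1749 ≈ 2832 m/s.
Total Δv = 4325 + 4003 + 2832 = 11160 m/s.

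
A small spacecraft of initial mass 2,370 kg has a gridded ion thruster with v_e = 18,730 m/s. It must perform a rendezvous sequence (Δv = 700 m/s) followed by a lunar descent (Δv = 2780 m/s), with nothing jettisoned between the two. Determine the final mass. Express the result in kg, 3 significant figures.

After the first burn: m = 2370 × exp(−700/18730.0) = 2370 × 0.96332 = 2,283.07 kg.
After the second burn: m = 2,283.07 × exp(−2780/18730.0) = 2,283.07 × 0.86206 = 1,968.14 kg.

final mass ≈ 1970 kg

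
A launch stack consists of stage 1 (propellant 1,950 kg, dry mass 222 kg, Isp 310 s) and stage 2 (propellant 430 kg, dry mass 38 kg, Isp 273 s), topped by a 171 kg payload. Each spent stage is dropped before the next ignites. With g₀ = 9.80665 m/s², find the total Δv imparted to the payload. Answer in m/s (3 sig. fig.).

Ignition mass of stage 1 = 1,950+222 + 430+38 + 171 = 2,811 kg.
Stage 1: m₀ = 2,811 kg, m_f = 2,811 − 1,950 = 861 kg; Δv = 310×9.80665×ln(3.265) = 3040.1×1.1832 ≈ 3597 m/s.
Stage 2: m₀ = 639 kg, m_f = 639 − 430 = 209 kg; Δv = 273×9.80665×ln(3.057) = 2677.2×1.1176 ≈ 2992 m/s.
Total Δv = 3597 + 2992 = 6589 m/s.

Δv ≈ 6590 m/s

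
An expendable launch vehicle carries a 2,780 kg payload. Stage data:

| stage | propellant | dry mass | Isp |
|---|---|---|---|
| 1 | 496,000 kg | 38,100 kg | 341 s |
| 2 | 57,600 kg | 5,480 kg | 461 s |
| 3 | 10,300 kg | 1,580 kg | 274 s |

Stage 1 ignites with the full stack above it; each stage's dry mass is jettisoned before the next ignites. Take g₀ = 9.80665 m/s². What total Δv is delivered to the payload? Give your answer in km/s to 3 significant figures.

Δv ≈ 14.9 km/s

Ignition mass of stage 1 = 496,000+38,100 + 57,600+5,480 + 10,300+1,580 + 2,780 = 611,840 kg.
Stage 1: m₀ = 611,840 kg, m_f = 611,840 − 496,000 = 115,840 kg; Δv = 341×9.80665×ln(5.282) = 3344.1×1.6643 ≈ 5565 m/s.
Stage 2: m₀ = 77,740 kg, m_f = 77,740 − 57,600 = 20,140 kg; Δv = 461×9.80665×ln(3.86) = 4520.9×1.3507 ≈ 6106 m/s.
Stage 3: m₀ = 14,660 kg, m_f = 14,660 − 10,300 = 4,360 kg; Δv = 274×9.80665×ln(3.362) = 2687.0×1.2127 ≈ 3258 m/s.
Total Δv = 5565 + 6106 + 3258 = 14929 m/s.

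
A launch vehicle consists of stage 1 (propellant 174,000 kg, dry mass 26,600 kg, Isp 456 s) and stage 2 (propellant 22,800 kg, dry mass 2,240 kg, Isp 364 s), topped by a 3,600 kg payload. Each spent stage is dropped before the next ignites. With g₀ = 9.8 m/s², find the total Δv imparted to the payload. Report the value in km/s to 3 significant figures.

Ignition mass of stage 1 = 174,000+26,600 + 22,800+2,240 + 3,600 = 229,240 kg.
Stage 1: m₀ = 229,240 kg, m_f = 229,240 − 174,000 = 55,240 kg; Δv = 456×9.8×ln(4.15) = 4468.8×1.4231 ≈ 6359 m/s.
Stage 2: m₀ = 28,640 kg, m_f = 28,640 − 22,800 = 5,840 kg; Δv = 364×9.8×ln(4.904) = 3567.2×1.5901 ≈ 5672 m/s.
Total Δv = 6359 + 5672 = 12031 m/s.

Δv ≈ 12.0 km/s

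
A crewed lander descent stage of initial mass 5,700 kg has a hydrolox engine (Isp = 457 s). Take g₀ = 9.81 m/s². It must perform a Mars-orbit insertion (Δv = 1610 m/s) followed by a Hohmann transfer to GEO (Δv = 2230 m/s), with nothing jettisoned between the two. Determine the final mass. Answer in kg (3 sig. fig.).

v_e = Isp · g₀ = 457 × 9.81 = 4483.2 m/s.
After the first burn: m = 5700 × exp(−1610/4483.2) = 5700 × 0.69829 = 3,980.25 kg.
After the second burn: m = 3,980.25 × exp(−2230/4483.2) = 3,980.25 × 0.60810 = 2,420.39 kg.

final mass ≈ 2420 kg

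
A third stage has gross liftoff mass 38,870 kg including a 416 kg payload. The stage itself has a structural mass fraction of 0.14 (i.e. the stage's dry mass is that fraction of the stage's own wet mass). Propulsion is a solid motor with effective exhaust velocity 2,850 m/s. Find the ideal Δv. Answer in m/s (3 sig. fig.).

Δv ≈ 5420 m/s

Stage wet mass = m₀ − payload = 38,870 − 416 = 38,454 kg.
Stage dry mass = ε × stage wet mass = 0.14 × 38,454 = 5,383.56 kg.
Burnout mass m_f = stage dry + payload = 5,383.56 + 416 = 5,799.56 kg.
By the Tsiolkovsky rocket equation, Δv = v_e · ln(38,870/5,799.56) = 2850.0 × ln(6.702) = 2850.0 × 1.9024 ≈ 5422 m/s.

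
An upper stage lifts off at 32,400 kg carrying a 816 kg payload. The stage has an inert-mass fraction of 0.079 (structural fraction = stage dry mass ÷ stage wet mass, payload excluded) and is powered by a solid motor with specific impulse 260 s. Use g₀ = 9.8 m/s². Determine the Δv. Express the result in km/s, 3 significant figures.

Δv ≈ 5.81 km/s

Stage wet mass = m₀ − payload = 32,400 − 816 = 31,584 kg.
Stage dry mass = ε × stage wet mass = 0.079 × 31,584 = 2,495.14 kg.
Burnout mass m_f = stage dry + payload = 2,495.14 + 816 = 3,311.14 kg.
v_e = Isp · g₀ = 260 × 9.8 = 2548.0 m/s.
Using Δv = v_e ln(m₀/m_f): Δv = v_e · ln(32,400/3,311.14) = 2548.0 × ln(9.785) = 2548.0 × 2.2809 ≈ 5812 m/s.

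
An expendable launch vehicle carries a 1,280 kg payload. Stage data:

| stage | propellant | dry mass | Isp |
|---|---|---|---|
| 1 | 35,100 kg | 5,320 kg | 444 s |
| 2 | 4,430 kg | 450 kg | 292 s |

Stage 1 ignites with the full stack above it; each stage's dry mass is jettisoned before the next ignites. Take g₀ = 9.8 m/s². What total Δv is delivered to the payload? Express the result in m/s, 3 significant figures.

Ignition mass of stage 1 = 35,100+5,320 + 4,430+450 + 1,280 = 46,580 kg.
Stage 1: m₀ = 46,580 kg, m_f = 46,580 − 35,100 = 11,480 kg; Δv = 444×9.8×ln(4.057) = 4351.2×1.4006 ≈ 6094 m/s.
Stage 2: m₀ = 6,160 kg, m_f = 6,160 − 4,430 = 1,730 kg; Δv = 292×9.8×ln(3.561) = 2861.6×1.2700 ≈ 3634 m/s.
Total Δv = 6094 + 3634 = 9728 m/s.

Δv ≈ 9730 m/s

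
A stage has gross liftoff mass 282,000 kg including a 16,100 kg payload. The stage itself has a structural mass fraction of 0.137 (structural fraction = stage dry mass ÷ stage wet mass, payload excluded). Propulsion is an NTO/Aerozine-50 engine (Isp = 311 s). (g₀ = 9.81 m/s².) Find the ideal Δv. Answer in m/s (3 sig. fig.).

Δv ≈ 5130 m/s

Stage wet mass = m₀ − payload = 282,000 − 16,100 = 265,900 kg.
Stage dry mass = ε × stage wet mass = 0.137 × 265,900 = 36,428.3 kg.
Burnout mass m_f = stage dry + payload = 36,428.3 + 16,100 = 52,528.3 kg.
v_e = Isp · g₀ = 311 × 9.81 = 3050.9 m/s.
Δv = v_e · ln(282,000/52,528.3) = 3050.9 × ln(5.369) = 3050.9 × 1.6806 ≈ 5127 m/s.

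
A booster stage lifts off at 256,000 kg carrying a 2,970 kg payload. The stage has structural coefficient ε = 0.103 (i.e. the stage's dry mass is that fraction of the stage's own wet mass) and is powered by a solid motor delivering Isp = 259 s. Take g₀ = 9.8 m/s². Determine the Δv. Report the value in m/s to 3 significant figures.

Δv ≈ 5530 m/s

Stage wet mass = m₀ − payload = 256,000 − 2,970 = 253,030 kg.
Stage dry mass = ε × stage wet mass = 0.103 × 253,030 = 26,062.1 kg.
Burnout mass m_f = stage dry + payload = 26,062.1 + 2,970 = 29,032.1 kg.
v_e = Isp · g₀ = 259 × 9.8 = 2538.2 m/s.
Using Δv = v_e ln(m₀/m_f): Δv = v_e · ln(256,000/29,032.1) = 2538.2 × ln(8.818) = 2538.2 × 2.1768 ≈ 5525 m/s.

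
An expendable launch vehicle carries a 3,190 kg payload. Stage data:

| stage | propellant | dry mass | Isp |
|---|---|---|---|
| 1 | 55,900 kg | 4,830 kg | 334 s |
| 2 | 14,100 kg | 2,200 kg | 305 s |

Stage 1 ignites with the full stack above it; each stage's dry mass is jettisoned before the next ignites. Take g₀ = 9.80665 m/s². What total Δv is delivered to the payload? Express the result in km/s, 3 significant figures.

Δv ≈ 7.75 km/s

Ignition mass of stage 1 = 55,900+4,830 + 14,100+2,200 + 3,190 = 80,220 kg.
Stage 1: m₀ = 80,220 kg, m_f = 80,220 − 55,900 = 24,320 kg; Δv = 334×9.80665×ln(3.299) = 3275.4×1.1935 ≈ 3909 m/s.
Stage 2: m₀ = 19,490 kg, m_f = 19,490 − 14,100 = 5,390 kg; Δv = 305×9.80665×ln(3.616) = 2991.0×1.2854 ≈ 3845 m/s.
Total Δv = 3909 + 3845 = 7754 m/s.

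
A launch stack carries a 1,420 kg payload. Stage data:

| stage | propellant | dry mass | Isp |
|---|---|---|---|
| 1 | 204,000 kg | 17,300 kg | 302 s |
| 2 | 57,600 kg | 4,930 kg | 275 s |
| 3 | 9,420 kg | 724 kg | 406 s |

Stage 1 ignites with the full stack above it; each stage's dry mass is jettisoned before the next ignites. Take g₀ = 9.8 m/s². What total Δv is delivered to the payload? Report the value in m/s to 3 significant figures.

Δv ≈ 14200 m/s

Ignition mass of stage 1 = 204,000+17,300 + 57,600+4,930 + 9,420+724 + 1,420 = 295,394 kg.
Stage 1: m₀ = 295,394 kg, m_f = 295,394 − 204,000 = 91,394 kg; Δv = 302×9.8×ln(3.232) = 2959.6×1.1731 ≈ 3472 m/s.
Stage 2: m₀ = 74,094 kg, m_f = 74,094 − 57,600 = 16,494 kg; Δv = 275×9.8×ln(4.492) = 2695.0×1.5023 ≈ 4049 m/s.
Stage 3: m₀ = 11,564 kg, m_f = 11,564 − 9,420 = 2,144 kg; Δv = 406×9.8×ln(5.394) = 3978.8×1.6852 ≈ 6705 m/s.
Total Δv = 3472 + 4049 + 6705 = 14226 m/s.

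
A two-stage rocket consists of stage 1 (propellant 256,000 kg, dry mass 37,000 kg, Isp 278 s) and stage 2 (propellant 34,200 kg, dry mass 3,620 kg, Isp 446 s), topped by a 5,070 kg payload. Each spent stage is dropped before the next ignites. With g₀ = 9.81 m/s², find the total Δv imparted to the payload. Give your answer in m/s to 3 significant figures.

Δv ≈ 10900 m/s

Ignition mass of stage 1 = 256,000+37,000 + 34,200+3,620 + 5,070 = 335,890 kg.
Stage 1: m₀ = 335,890 kg, m_f = 335,890 − 256,000 = 79,890 kg; Δv = 278×9.81×ln(4.204) = 2727.2×1.4361 ≈ 3917 m/s.
Stage 2: m₀ = 42,890 kg, m_f = 42,890 − 34,200 = 8,690 kg; Δv = 446×9.81×ln(4.936) = 4375.3×1.5965 ≈ 6985 m/s.
Total Δv = 3917 + 6985 = 10902 m/s.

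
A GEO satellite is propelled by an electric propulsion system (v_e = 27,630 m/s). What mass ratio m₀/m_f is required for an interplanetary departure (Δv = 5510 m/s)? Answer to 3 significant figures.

mass ratio ≈ 1.22

From the ideal rocket equation, m₀/m_f = exp(Δv / v_e) = exp(5510 / 27630.0) = exp(0.1994) = 1.2207.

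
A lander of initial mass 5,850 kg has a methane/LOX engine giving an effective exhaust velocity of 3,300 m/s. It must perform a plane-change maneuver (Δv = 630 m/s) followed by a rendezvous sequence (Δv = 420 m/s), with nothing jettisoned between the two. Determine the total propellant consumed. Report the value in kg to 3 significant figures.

total propellant consumed ≈ 1590 kg

After the first burn: m = 5850 × exp(−630/3300.0) = 5850 × 0.82621 = 4,833.33 kg.
After the second burn: m = 4,833.33 × exp(−420/3300.0) = 4,833.33 × 0.88049 = 4,255.7 kg.
Total propellant = m₀ − m_final = 5850 − 4,255.7 = 1,594.3 kg.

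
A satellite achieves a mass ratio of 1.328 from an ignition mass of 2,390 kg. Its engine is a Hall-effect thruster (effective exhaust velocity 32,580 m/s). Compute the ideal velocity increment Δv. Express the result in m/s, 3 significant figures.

Δv ≈ 9240 m/s

Rocket equation: Δv = v_e · ln(1.328) = 32580.0 × 0.2837 ≈ 9242.1 m/s.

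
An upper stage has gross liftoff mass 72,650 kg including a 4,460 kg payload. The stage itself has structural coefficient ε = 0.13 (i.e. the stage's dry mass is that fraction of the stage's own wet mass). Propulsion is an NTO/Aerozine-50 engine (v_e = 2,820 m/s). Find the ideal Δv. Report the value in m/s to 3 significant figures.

Stage wet mass = m₀ − payload = 72,650 − 4,460 = 68,190 kg.
Stage dry mass = ε × stage wet mass = 0.13 × 68,190 = 8,864.7 kg.
Burnout mass m_f = stage dry + payload = 8,864.7 + 4,460 = 13,324.7 kg.
Δv = v_e · ln(72,650/13,324.7) = 2820.0 × ln(5.452) = 2820.0 × 1.6960 ≈ 4783 m/s.

Δv ≈ 4780 m/s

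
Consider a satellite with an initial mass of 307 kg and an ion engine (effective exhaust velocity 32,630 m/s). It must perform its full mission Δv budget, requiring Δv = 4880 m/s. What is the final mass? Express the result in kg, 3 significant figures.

final mass ≈ 264 kg

m₀/m_f = exp(Δv / v_e) = exp(4880 / 32630.0) = exp(0.1496) = 1.1613.
m_f = m₀ / 1.1613 = 307 / 1.1613 = 264.359 kg.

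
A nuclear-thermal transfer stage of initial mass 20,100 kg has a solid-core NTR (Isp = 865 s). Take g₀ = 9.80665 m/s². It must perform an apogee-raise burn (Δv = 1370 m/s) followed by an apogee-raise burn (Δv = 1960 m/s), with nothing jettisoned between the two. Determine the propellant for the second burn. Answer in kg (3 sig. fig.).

propellant for the second burn ≈ 3530 kg

v_e = Isp · g₀ = 865 × 9.80665 = 8482.8 m/s.
After the first burn: m = 20100 × exp(−1370/8482.8) = 20100 × 0.85086 = 17,102.3 kg.
After the second burn: m = 17,102.3 × exp(−1960/8482.8) = 17,102.3 × 0.79369 = 13,573.9 kg.
Second-burn propellant = 17,102.3 − 13,573.9 = 3,528.4 kg.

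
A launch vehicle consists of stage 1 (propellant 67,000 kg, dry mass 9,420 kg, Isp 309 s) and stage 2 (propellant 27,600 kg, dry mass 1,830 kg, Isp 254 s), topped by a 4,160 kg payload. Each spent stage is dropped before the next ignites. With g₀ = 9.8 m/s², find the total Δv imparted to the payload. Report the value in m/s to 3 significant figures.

Ignition mass of stage 1 = 67,000+9,420 + 27,600+1,830 + 4,160 = 110,010 kg.
Stage 1: m₀ = 110,010 kg, m_f = 110,010 − 67,000 = 43,010 kg; Δv = 309×9.8×ln(2.558) = 3028.2×0.9391 ≈ 2844 m/s.
Stage 2: m₀ = 33,590 kg, m_f = 33,590 − 27,600 = 5,990 kg; Δv = 254×9.8×ln(5.608) = 2489.2×1.7241 ≈ 4292 m/s.
Total Δv = 2844 + 4292 = 7136 m/s.

Δv ≈ 7140 m/s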